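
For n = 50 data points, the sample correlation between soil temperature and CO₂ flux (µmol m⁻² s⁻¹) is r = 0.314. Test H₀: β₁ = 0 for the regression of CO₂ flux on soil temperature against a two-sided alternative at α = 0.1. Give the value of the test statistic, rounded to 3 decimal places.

t = 2.291

t = r·√(n − 2)/√(1 − r²) = 0.314·√48/√0.901404 = 2.291.
df = n − 2 = 48.
Two-sided p ≈ 0.0264, which is < 0.1, so reject H₀.
There is evidence of a linear association between soil temperature and CO₂ flux.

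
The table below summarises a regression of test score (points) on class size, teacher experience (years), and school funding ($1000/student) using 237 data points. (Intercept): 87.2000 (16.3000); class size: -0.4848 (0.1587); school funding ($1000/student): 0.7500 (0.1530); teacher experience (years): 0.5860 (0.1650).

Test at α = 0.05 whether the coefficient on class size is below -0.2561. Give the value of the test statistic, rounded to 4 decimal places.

t = -1.4411

Read off: b = -0.4848, SE = 0.1587 for class size.
H₀: β₁ = -0.2561 vs H₁: β₁ < -0.2561.
t = (-0.4848 − (-0.2561)) / 0.1587 = -1.4411.
df = n − k − 1 = 237 − 3 − 1 = 233.
One-sided p ≈ 0.0755, which is ≥ 0.05, so fail to reject H₀.
The data do not give significant evidence that the true slope on class size is below -0.2561 points per unit, holding the other predictors fixed.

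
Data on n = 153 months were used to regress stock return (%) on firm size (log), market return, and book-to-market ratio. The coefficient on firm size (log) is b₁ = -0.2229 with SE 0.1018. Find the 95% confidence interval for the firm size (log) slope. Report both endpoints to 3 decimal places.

(-0.424, -0.022)

df = n − k − 1 = 153 − 3 − 1 = 149.
t* = t_{0.025, 149} = 1.976013.
Margin = t* × SE = 1.976013 × 0.1018 = 0.20116.
CI: -0.2229 ± 0.20116 → (-0.424, -0.022).
With 95% confidence, each one-unit increase in firm size (log) is associated with a change of between -0.424 and -0.022 % in stock return, holding the other predictors fixed.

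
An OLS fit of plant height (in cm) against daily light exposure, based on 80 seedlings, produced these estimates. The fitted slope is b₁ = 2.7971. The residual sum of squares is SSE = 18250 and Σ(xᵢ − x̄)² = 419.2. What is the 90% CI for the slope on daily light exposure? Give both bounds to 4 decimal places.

(1.5535, 4.0407)

MSE = SSE/(n − 2) = 18250/78 = 233.974.
SE(b₁) = √(MSE/Sₓₓ) = √(233.974/419.2) = 0.747091.
df = n − 2 = 78.
t* = t_{0.05, 78} = 1.664625.
Margin = t* × SE = 1.664625 × 0.747091 = 1.243626.
CI: 2.7971 ± 1.243626 → (1.5535, 4.0407).
With 90% confidence, each one-unit increase in daily light exposure is associated with a change of between 1.5535 and 4.0407 cm in plant height.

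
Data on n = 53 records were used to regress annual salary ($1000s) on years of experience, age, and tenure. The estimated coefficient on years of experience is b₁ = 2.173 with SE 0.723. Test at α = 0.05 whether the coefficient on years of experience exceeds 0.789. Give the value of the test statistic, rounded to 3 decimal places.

t = 1.914

H₀: β₁ = 0.789 vs H₁: β₁ > 0.789.
t = (b₁ − β₁⁰)/SE = (2.173 − 0.789) / 0.723 = 1.914.
df = n − k − 1 = 53 − 3 − 1 = 49.
One-sided p ≈ 0.0307, which is < 0.05, so reject H₀.
There is evidence that the true slope on years of experience exceeds 0.789 $1000s per unit, holding the other predictors fixed.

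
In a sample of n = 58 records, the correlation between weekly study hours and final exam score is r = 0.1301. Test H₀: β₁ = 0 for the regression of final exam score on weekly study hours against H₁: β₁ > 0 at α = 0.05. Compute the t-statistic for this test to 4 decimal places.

t = r·√(n − 2)/√(1 − r²) = 0.1301·√56/√0.983074 = 0.9819.
df = n − 2 = 56.
One-sided p ≈ 0.1652, which is ≥ 0.05, so fail to reject H₀.
The data do not give significant evidence of a linear association between weekly study hours and final exam score.

t = 0.9819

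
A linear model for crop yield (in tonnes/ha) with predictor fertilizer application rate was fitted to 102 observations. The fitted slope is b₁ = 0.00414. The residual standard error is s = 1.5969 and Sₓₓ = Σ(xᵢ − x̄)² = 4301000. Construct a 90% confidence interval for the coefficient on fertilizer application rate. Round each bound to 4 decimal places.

(0.0029, 0.0054)

SE(b₁) = s/√Sₓₓ = 1.5969/√4301000 = 0.000770004.
df = n − 2 = 100.
t* = t_{0.05, 100} = 1.660234.
Margin = t* × SE = 1.660234 × 0.000770004 = 0.001278.
CI: 0.00414 ± 0.001278 → (0.0029, 0.0054).
With 90% confidence, each one-unit increase in fertilizer application rate is associated with a change of between 0.0029 and 0.0054 tonnes/ha in crop yield.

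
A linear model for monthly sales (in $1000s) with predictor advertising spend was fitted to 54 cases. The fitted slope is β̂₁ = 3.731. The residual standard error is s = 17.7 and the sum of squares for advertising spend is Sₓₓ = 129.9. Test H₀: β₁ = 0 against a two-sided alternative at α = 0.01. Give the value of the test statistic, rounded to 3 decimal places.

SE(β̂₁) = s/√Sₓₓ = 17.7/√129.9 = 1.55299.
t = 3.731 / 1.55299 = 2.402.
df = n − 2 = 52.
Two-sided p ≈ 0.0199, which is ≥ 0.01, so fail to reject H₀.
The data do not give significant evidence of an association between advertising spend and monthly sales.

t = 2.402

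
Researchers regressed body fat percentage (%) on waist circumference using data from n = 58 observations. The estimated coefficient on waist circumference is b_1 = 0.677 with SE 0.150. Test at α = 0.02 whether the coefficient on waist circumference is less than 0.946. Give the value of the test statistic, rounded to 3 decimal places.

H₀: β₁ = 0.946 vs H₁: β₁ < 0.946.
t = (b_1 − β₁⁰)/SE = (0.677 − 0.946) / 0.150 = -1.793.
df = n − 2 = 58 − 2 = 56.
One-sided p ≈ 0.0392, which is ≥ 0.02, so fail to reject H₀.
The data do not give significant evidence that the true slope on waist circumference is below 0.946 % per unit.

t = -1.793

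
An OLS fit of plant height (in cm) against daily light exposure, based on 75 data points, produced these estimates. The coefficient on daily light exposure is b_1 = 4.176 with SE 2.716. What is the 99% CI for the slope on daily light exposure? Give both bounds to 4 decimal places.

(-3.0075, 11.3595)

df = n − 2 = 75 − 2 = 73.
t* = t_{0.005, 73} = 2.644869.
Margin = t* × SE = 2.644869 × 2.716 = 7.183464.
CI: 4.176 ± 7.183464 → (-3.0075, 11.3595).
With 99% confidence, each one-unit increase in daily light exposure is associated with a change of between -3.0075 and 11.3595 cm in plant height.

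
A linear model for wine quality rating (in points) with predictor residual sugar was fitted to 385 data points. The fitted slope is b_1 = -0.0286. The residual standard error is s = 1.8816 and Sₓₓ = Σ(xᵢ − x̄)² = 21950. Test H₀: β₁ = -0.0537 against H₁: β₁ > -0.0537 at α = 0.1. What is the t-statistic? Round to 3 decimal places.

SE(b_1) = s/√Sₓₓ = 1.8816/√21950 = 0.0127002.
t = (-0.0286 − (-0.0537)) / 0.0127002 = 1.976.
df = n − 2 = 383.
One-sided p ≈ 0.0244, which is < 0.1, so reject H₀.
There is evidence that the true slope on residual sugar exceeds -0.0537 points per unit.

t = 1.976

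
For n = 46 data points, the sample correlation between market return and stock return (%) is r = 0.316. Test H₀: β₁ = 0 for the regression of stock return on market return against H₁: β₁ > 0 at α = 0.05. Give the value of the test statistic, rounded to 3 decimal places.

t = 2.209

t = r·√(n − 2)/√(1 − r²) = 0.316·√44/√0.900144 = 2.209.
df = n − 2 = 44.
One-sided p ≈ 0.0162, which is < 0.05, so reject H₀.
There is evidence of a linear association between market return and stock return.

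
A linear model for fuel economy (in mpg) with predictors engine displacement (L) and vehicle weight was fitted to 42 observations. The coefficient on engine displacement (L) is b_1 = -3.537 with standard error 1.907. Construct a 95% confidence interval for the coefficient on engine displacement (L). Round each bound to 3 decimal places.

(-7.394, 0.320)

df = n − k − 1 = 42 − 2 − 1 = 39.
t* = t_{0.025, 39} = 2.022691.
Margin = t* × SE = 2.022691 × 1.907 = 3.85727.
CI: -3.537 ± 3.85727 → (-7.394, 0.320).
With 95% confidence, each one-unit increase in engine displacement (L) is associated with a change of between -7.394 and 0.320 mpg in fuel economy, holding the other predictors fixed.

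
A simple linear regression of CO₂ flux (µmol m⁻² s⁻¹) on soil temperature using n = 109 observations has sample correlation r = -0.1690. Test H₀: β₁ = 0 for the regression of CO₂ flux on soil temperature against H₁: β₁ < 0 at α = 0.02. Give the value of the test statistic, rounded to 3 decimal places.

t = r·√(n − 2)/√(1 − r²) = -0.1690·√107/√0.971439 = -1.774.
df = n − 2 = 107.
One-sided p ≈ 0.0395, which is ≥ 0.02, so fail to reject H₀.
The data do not give significant evidence of a linear association between soil temperature and CO₂ flux.

t = -1.774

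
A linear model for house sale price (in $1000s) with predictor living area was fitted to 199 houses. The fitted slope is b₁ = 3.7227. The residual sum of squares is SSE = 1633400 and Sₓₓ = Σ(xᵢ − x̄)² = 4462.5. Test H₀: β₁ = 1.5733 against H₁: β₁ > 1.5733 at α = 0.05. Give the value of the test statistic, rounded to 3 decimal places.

t = 1.577

MSE = SSE/(n − 2) = 1633400/197 = 8291.37.
SE(b₁) = √(MSE/Sₓₓ) = √(8291.37/4462.5) = 1.36309.
t = (3.7227 − 1.5733) / 1.36309 = 1.577.
df = n − 2 = 197.
One-sided p ≈ 0.0582, which is ≥ 0.05, so fail to reject H₀.
The data do not give significant evidence that the true slope on living area exceeds 1.5733 $1000s per unit.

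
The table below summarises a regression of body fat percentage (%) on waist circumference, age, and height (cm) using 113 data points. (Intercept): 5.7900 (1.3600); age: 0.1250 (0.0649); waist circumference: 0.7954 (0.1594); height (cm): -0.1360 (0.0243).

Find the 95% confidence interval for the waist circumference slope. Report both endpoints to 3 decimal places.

(0.479, 1.111)

Read off: b = 0.7954, SE = 0.1594 for waist circumference.
df = n − k − 1 = 113 − 3 − 1 = 109.
t* = t_{0.025, 109} = 1.981967.
Margin = t* × SE = 1.981967 × 0.1594 = 0.31593.
CI: 0.7954 ± 0.31593 → (0.479, 1.111).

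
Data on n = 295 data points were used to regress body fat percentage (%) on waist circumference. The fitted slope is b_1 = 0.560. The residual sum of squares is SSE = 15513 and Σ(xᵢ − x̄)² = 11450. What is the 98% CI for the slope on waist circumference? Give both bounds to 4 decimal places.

(0.4009, 0.7191)

MSE = SSE/(n − 2) = 15513/293 = 52.9454.
SE(b_1) = √(MSE/Sₓₓ) = √(52.9454/11450) = 0.0680004.
df = n − 2 = 293.
t* = t_{0.01, 293} = 2.339142.
Margin = t* × SE = 2.339142 × 0.0680004 = 0.159063.
CI: 0.560 ± 0.159063 → (0.4009, 0.7191).
With 98% confidence, each one-unit increase in waist circumference is associated with a change of between 0.4009 and 0.7191 % in body fat percentage.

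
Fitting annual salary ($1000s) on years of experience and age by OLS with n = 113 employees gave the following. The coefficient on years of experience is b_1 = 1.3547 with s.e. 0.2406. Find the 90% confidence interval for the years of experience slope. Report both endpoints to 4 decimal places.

df = n − k − 1 = 113 − 2 − 1 = 110.
t* = t_{0.05, 110} = 1.658824.
Margin = t* × SE = 1.658824 × 0.2406 = 0.399113.
CI: 1.3547 ± 0.399113 → (0.9556, 1.7538).
With 90% confidence, each one-unit increase in years of experience is associated with a change of between 0.9556 and 1.7538 $1000s in annual salary, holding the other predictors fixed.

(0.9556, 1.7538)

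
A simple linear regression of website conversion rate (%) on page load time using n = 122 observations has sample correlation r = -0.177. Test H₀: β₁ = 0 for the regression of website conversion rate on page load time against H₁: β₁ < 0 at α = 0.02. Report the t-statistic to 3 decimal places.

t = r·√(n − 2)/√(1 − r²) = -0.177·√120/√0.968671 = -1.970.
df = n − 2 = 120.
One-sided p ≈ 0.0256, which is ≥ 0.02, so fail to reject H₀.
The data do not give significant evidence of a linear association between page load time and website conversion rate.

t = -1.970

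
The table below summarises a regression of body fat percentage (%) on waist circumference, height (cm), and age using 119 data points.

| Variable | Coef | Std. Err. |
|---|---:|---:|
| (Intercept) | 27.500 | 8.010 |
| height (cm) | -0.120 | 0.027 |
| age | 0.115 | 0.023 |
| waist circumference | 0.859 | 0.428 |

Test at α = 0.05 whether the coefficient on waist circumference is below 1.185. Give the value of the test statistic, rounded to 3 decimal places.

Read off: b = 0.859, SE = 0.428 for waist circumference.
H₀: β₁ = 1.185 vs H₁: β₁ < 1.185.
t = (0.859 − 1.185) / 0.428 = -0.762.
df = n − k − 1 = 119 − 3 − 1 = 115.
One-sided p ≈ 0.2239, which is ≥ 0.05, so fail to reject H₀.
The data do not give significant evidence that the true slope on waist circumference is below 1.185 % per unit, holding the other predictors fixed.

t = -0.762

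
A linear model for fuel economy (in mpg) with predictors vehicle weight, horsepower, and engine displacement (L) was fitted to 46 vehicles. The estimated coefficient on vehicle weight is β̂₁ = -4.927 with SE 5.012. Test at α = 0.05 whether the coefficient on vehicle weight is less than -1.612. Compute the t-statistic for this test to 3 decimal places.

H₀: β₁ = -1.612 vs H₁: β₁ < -1.612.
t = (β̂₁ − β₁⁰)/SE = (-4.927 − (-1.612)) / 5.012 = -0.661.
df = n − k − 1 = 46 − 3 − 1 = 42.
One-sided p ≈ 0.2560, which is ≥ 0.05, so fail to reject H₀.
The data do not give significant evidence that the true slope on vehicle weight is below -1.612 mpg per unit, holding the other predictors fixed.

t = -0.661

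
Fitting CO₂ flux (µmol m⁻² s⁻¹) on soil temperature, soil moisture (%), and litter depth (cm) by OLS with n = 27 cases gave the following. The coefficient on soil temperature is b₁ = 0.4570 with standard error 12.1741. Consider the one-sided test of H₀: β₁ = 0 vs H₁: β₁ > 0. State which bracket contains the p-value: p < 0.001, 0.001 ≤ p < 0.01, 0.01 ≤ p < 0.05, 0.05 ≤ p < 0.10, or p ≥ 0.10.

t = 0.4570 / 12.1741 = 0.038.
df = n − k − 1 = 27 − 3 − 1 = 23.
One-sided p = P(T_{23} > t) ≈ 0.4852.
So p ≥ 0.10.

p ≥ 0.10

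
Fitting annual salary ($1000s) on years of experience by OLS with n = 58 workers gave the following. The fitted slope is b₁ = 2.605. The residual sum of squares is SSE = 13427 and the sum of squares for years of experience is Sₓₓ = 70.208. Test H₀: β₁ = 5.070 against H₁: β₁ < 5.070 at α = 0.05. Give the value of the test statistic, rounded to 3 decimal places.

MSE = SSE/(n − 2) = 13427/56 = 239.768.
SE(b₁) = √(MSE/Sₓₓ) = √(239.768/70.208) = 1.848.
t = (2.605 − 5.070) / 1.848 = -1.334.
df = n − 2 = 56.
One-sided p ≈ 0.0938, which is ≥ 0.05, so fail to reject H₀.
The data do not give significant evidence that the true slope on years of experience is below 5.070 $1000s per unit.

t = -1.334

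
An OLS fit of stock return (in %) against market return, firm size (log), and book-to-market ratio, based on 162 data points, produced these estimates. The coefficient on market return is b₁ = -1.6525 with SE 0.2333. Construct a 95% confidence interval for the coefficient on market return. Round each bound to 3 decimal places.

df = n − k − 1 = 162 − 3 − 1 = 158.
t* = t_{0.025, 158} = 1.975092.
Margin = t* × SE = 1.975092 × 0.2333 = 0.46079.
CI: -1.6525 ± 0.46079 → (-2.113, -1.192).
With 95% confidence, each one-unit increase in market return is associated with a change of between -2.113 and -1.192 % in stock return, holding the other predictors fixed.

(-2.113, -1.192)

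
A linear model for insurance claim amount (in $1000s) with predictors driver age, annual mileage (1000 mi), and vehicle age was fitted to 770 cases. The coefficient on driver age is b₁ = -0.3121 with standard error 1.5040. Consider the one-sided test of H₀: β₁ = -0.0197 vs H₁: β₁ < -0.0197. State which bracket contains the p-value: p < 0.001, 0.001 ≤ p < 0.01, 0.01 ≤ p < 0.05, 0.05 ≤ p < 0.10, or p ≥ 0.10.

p ≥ 0.10

t = (-0.3121 − (-0.0197)) / 1.5040 = -0.194.
df = n − k − 1 = 770 − 3 − 1 = 766.
One-sided p = P(T_{766} < t) ≈ 0.4230.
So p ≥ 0.10.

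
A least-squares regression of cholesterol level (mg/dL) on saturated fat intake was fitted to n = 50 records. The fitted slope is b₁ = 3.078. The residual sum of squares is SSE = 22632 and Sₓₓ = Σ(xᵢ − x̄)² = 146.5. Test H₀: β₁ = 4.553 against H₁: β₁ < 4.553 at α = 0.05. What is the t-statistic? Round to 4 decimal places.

t = -0.8222

MSE = SSE/(n − 2) = 22632/48 = 471.5.
SE(b₁) = √(MSE/Sₓₓ) = √(471.5/146.5) = 1.794.
t = (3.078 − 4.553) / 1.794 = -0.8222.
df = n − 2 = 48.
One-sided p ≈ 0.2075, which is ≥ 0.05, so fail to reject H₀.
The data do not give significant evidence that the true slope on saturated fat intake is below 4.553 mg/dL per unit.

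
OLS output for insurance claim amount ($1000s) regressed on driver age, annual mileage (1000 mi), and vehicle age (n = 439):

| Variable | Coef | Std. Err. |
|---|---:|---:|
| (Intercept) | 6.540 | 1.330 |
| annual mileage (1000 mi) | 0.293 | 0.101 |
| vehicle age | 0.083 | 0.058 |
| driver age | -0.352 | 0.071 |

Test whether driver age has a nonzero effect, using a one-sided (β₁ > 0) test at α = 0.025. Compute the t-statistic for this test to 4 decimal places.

Read off: b = -0.352, SE = 0.071 for driver age.
H₀: β₁ = 0 vs H₁: β₁ > 0.
t = -0.352 / 0.071 = -4.9577.
df = n − k − 1 = 439 − 3 − 1 = 435.
One-sided p ≈ 1.0000, which is ≥ 0.025, so fail to reject H₀.
The data do not give significant evidence that the true slope on driver age is positive, holding the other predictors fixed.

t = -4.9577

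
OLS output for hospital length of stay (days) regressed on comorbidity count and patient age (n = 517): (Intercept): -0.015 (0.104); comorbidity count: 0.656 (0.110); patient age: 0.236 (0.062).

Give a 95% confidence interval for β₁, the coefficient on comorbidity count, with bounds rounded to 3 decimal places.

Read off: b = 0.656, SE = 0.110 for comorbidity count.
df = n − k − 1 = 517 − 2 − 1 = 514.
t* = t_{0.025, 514} = 1.96459.
Margin = t* × SE = 1.96459 × 0.110 = 0.21610.
CI: 0.656 ± 0.21610 → (0.440, 0.872).

(0.440, 0.872)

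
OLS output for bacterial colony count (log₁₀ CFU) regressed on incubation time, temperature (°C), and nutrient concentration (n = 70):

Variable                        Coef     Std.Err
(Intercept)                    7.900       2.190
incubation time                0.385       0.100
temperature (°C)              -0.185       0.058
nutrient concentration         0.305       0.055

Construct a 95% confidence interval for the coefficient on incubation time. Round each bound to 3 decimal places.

Read off: b = 0.385, SE = 0.100 for incubation time.
df = n − k − 1 = 70 − 3 − 1 = 66.
t* = t_{0.025, 66} = 1.996564.
Margin = t* × SE = 1.996564 × 0.100 = 0.19966.
CI: 0.385 ± 0.19966 → (0.185, 0.585).

(0.185, 0.585)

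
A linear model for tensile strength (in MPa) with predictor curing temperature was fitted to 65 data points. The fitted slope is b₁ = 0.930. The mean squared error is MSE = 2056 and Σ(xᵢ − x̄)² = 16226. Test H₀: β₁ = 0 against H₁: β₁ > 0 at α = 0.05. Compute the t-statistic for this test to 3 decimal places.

t = 2.613

SE(b₁) = √(MSE/Sₓₓ) = √(2056/16226) = 0.355964.
t = 0.930 / 0.355964 = 2.613.
df = n − 2 = 63.
One-sided p ≈ 0.0056, which is < 0.05, so reject H₀.
There is evidence that the true slope on curing temperature is positive.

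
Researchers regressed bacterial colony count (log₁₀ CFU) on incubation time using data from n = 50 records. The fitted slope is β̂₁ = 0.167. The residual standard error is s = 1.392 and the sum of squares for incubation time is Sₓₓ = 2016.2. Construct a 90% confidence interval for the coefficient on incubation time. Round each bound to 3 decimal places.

SE(β̂₁) = s/√Sₓₓ = 1.392/√2016.2 = 0.0310008.
df = n − 2 = 48.
t* = t_{0.05, 48} = 1.677224.
Margin = t* × SE = 1.677224 × 0.0310008 = 0.05200.
CI: 0.167 ± 0.05200 → (0.115, 0.219).
With 90% confidence, each one-unit increase in incubation time is associated with a change of between 0.115 and 0.219 log₁₀ CFU in bacterial colony count.

(0.115, 0.219)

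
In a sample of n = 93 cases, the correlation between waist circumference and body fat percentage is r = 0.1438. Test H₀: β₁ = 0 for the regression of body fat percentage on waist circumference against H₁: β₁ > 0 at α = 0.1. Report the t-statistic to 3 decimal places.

t = r·√(n − 2)/√(1 − r²) = 0.1438·√91/√0.979322 = 1.386.
df = n − 2 = 91.
One-sided p ≈ 0.0845, which is < 0.1, so reject H₀.
There is evidence of a linear association between waist circumference and body fat percentage.

t = 1.386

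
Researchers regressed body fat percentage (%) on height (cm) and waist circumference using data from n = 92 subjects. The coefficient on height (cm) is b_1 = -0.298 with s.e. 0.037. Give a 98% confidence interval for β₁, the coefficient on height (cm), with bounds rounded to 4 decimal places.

(-0.3857, -0.2103)

df = n − k − 1 = 92 − 2 − 1 = 89.
t* = t_{0.01, 89} = 2.368979.
Margin = t* × SE = 2.368979 × 0.037 = 0.087652.
CI: -0.298 ± 0.087652 → (-0.3857, -0.2103).
With 98% confidence, each one-unit increase in height (cm) is associated with a change of between -0.3857 and -0.2103 % in body fat percentage, holding the other predictors fixed.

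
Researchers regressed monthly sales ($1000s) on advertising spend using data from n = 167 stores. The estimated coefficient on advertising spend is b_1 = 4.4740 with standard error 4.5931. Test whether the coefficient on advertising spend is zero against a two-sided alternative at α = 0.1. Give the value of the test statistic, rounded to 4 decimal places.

t = 0.9741

H₀: β₁ = 0 vs H₁: β₁ ≠ 0.
t = (b_1 − β₁⁰)/SE = 4.4740 / 4.5931 = 0.9741.
df = n − 2 = 167 − 2 = 165.
Two-sided p ≈ 0.3314, which is ≥ 0.1, so fail to reject H₀.
The data do not give significant evidence of an association between advertising spend and monthly sales.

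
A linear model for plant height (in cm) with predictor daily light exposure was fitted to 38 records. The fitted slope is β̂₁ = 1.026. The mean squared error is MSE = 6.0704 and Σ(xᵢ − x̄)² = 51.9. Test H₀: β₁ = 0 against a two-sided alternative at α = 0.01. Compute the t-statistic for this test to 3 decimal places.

t = 3.000

SE(β̂₁) = √(MSE/Sₓₓ) = √(6.0704/51.9) = 0.341999.
t = 1.026 / 0.341999 = 3.000.
df = n − 2 = 36.
Two-sided p ≈ 0.0049, which is < 0.01, so reject H₀.
There is evidence that daily light exposure is associated with plant height.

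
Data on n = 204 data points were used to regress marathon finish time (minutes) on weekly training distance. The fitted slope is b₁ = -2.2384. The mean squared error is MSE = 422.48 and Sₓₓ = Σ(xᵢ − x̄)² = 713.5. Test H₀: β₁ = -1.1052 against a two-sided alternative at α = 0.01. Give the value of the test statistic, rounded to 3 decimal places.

t = -1.473

SE(b₁) = √(MSE/Sₓₓ) = √(422.48/713.5) = 0.769496.
t = (-2.2384 − (-1.1052)) / 0.769496 = -1.473.
df = n − 2 = 202.
Two-sided p ≈ 0.1424, which is ≥ 0.01, so fail to reject H₀.
The data are consistent with a true slope of -1.1052 minutes per unit of weekly training distance.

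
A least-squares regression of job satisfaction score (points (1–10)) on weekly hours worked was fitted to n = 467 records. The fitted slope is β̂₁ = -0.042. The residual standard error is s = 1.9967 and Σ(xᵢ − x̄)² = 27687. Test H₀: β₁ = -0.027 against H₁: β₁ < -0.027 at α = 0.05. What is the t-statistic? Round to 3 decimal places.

t = -1.250

SE(β̂₁) = s/√Sₓₓ = 1.9967/√27687 = 0.0119998.
t = (-0.042 − (-0.027)) / 0.0119998 = -1.250.
df = n − 2 = 465.
One-sided p ≈ 0.1060, which is ≥ 0.05, so fail to reject H₀.
The data do not give significant evidence that the true slope on weekly hours worked is below -0.027 points (1–10) per unit.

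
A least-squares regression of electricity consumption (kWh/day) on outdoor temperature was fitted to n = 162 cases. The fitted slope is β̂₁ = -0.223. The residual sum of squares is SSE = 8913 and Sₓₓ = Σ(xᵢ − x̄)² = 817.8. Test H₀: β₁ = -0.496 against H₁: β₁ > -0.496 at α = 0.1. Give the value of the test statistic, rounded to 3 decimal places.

t = 1.046

MSE = SSE/(n − 2) = 8913/160 = 55.7062.
SE(β̂₁) = √(MSE/Sₓₓ) = √(55.7062/817.8) = 0.260993.
t = (-0.223 − (-0.496)) / 0.260993 = 1.046.
df = n − 2 = 160.
One-sided p ≈ 0.1486, which is ≥ 0.1, so fail to reject H₀.
The data do not give significant evidence that the true slope on outdoor temperature exceeds -0.496 kWh/day per unit.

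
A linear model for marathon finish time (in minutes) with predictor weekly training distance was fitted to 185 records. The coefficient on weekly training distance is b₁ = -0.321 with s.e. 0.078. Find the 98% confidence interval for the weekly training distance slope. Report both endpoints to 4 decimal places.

df = n − 2 = 185 − 2 = 183.
t* = t_{0.01, 183} = 2.346897.
Margin = t* × SE = 2.346897 × 0.078 = 0.183058.
CI: -0.321 ± 0.183058 → (-0.5041, -0.1379).
With 98% confidence, each one-unit increase in weekly training distance is associated with a change of between -0.5041 and -0.1379 minutes in marathon finish time.

(-0.5041, -0.1379)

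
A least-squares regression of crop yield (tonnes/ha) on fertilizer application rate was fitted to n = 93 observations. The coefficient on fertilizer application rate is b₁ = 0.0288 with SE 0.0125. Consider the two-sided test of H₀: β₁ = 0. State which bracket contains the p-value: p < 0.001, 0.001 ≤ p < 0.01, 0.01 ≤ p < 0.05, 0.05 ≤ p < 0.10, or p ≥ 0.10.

0.01 ≤ p < 0.05

t = 0.0288 / 0.0125 = 2.304.
df = n − 2 = 93 − 2 = 91.
Two-sided p = 2·P(T_{91} > |t|) ≈ 0.0235.
So 0.01 ≤ p < 0.05.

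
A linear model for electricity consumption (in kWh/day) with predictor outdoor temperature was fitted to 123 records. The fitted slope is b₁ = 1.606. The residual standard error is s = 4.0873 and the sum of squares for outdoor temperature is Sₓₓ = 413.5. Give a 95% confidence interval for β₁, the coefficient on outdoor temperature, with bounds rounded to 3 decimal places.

SE(b₁) = s/√Sₓₓ = 4.0873/√413.5 = 0.201001.
df = n − 2 = 121.
t* = t_{0.025, 121} = 1.979764.
Margin = t* × SE = 1.979764 × 0.201001 = 0.39793.
CI: 1.606 ± 0.39793 → (1.208, 2.004).
With 95% confidence, each one-unit increase in outdoor temperature is associated with a change of between 1.208 and 2.004 kWh/day in electricity consumption.

(1.208, 2.004)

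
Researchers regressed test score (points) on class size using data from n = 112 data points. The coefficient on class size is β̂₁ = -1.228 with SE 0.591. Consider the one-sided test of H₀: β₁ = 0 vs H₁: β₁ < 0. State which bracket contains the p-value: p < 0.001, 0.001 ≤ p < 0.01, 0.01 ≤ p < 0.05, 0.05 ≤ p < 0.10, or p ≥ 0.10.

0.01 ≤ p < 0.05

t = -1.228 / 0.591 = -2.078.
df = n − 2 = 112 − 2 = 110.
One-sided p = P(T_{110} < t) ≈ 0.0200.
So 0.01 ≤ p < 0.05.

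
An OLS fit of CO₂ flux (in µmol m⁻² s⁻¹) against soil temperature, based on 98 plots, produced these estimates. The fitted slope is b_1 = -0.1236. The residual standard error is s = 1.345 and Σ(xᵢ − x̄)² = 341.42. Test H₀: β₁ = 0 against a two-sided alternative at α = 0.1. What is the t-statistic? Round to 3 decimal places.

SE(b_1) = s/√Sₓₓ = 1.345/√341.42 = 0.072791.
t = -0.1236 / 0.072791 = -1.698.
df = n − 2 = 96.
Two-sided p ≈ 0.0927, which is < 0.1, so reject H₀.
There is evidence that soil temperature is associated with CO₂ flux.

t = -1.698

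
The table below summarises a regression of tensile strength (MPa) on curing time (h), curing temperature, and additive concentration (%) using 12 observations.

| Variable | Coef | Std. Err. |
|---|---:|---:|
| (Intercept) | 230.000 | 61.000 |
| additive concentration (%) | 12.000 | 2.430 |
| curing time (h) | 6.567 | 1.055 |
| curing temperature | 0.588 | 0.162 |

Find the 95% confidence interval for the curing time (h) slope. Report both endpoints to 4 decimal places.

(4.1342, 8.9998)

Read off: b = 6.567, SE = 1.055 for curing time (h).
df = n − k − 1 = 12 − 3 − 1 = 8.
t* = t_{0.025, 8} = 2.306004.
Margin = t* × SE = 2.306004 × 1.055 = 2.432834.
CI: 6.567 ± 2.432834 → (4.1342, 8.9998).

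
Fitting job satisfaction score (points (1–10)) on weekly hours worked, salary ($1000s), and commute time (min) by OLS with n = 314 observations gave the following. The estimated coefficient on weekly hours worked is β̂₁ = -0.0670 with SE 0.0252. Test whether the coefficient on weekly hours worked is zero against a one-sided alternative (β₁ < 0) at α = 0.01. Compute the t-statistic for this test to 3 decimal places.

H₀: β₁ = 0 vs H₁: β₁ < 0.
t = (β̂₁ − β₁⁰)/SE = -0.0670 / 0.0252 = -2.659.
df = n − k − 1 = 314 − 3 − 1 = 310.
One-sided p ≈ 0.0041, which is < 0.01, so reject H₀.
There is evidence that the true slope on weekly hours worked is negative, holding the other predictors fixed.

t = -2.659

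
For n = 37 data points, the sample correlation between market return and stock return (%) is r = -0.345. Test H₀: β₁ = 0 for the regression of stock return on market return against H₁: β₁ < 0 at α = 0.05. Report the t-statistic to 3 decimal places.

t = -2.175

t = r·√(n − 2)/√(1 − r²) = -0.345·√35/√0.880975 = -2.175.
df = n − 2 = 35.
One-sided p ≈ 0.0183, which is < 0.05, so reject H₀.
There is evidence of a linear association between market return and stock return.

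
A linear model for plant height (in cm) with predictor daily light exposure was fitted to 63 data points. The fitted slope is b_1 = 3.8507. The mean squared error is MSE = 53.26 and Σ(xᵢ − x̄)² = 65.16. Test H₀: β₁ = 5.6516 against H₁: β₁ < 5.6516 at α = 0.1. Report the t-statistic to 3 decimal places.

SE(b_1) = √(MSE/Sₓₓ) = √(53.26/65.16) = 0.904087.
t = (3.8507 − 5.6516) / 0.904087 = -1.992.
df = n − 2 = 61.
One-sided p ≈ 0.0254, which is < 0.1, so reject H₀.
There is evidence that the true slope on daily light exposure is below 5.6516 cm per unit.

t = -1.992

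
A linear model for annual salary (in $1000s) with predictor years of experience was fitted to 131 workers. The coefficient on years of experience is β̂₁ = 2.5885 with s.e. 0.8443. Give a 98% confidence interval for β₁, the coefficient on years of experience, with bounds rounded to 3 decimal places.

(0.600, 4.577)

df = n − 2 = 131 − 2 = 129.
t* = t_{0.01, 129} = 2.355602.
Margin = t* × SE = 2.355602 × 0.8443 = 1.98884.
CI: 2.5885 ± 1.98884 → (0.600, 4.577).
With 98% confidence, each one-unit increase in years of experience is associated with a change of between 0.600 and 4.577 $1000s in annual salary.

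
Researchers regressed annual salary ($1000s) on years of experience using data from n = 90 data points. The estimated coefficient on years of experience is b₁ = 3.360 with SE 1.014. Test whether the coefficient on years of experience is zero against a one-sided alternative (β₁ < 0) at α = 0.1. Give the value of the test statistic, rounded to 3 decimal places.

H₀: β₁ = 0 vs H₁: β₁ < 0.
t = (b₁ − β₁⁰)/SE = 3.360 / 1.014 = 3.314.
df = n − 2 = 90 − 2 = 88.
One-sided p ≈ 0.9993, which is ≥ 0.1, so fail to reject H₀.
The data do not give significant evidence that the true slope on years of experience is negative.

t = 3.314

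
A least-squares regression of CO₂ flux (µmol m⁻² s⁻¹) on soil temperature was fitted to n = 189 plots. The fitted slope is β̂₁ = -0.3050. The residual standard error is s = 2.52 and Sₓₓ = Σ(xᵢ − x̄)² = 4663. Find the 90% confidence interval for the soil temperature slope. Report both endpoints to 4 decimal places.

SE(β̂₁) = s/√Sₓₓ = 2.52/√4663 = 0.0369035.
df = n − 2 = 187.
t* = t_{0.05, 187} = 1.653043.
Margin = t* × SE = 1.653043 × 0.0369035 = 0.061003.
CI: -0.3050 ± 0.061003 → (-0.3660, -0.2440).
With 90% confidence, each one-unit increase in soil temperature is associated with a change of between -0.3660 and -0.2440 µmol m⁻² s⁻¹ in CO₂ flux.

(-0.3660, -0.2440)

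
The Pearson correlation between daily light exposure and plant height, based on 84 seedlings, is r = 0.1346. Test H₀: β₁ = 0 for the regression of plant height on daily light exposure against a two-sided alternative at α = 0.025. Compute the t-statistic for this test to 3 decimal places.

t = r·√(n − 2)/√(1 − r²) = 0.1346·√82/√0.981883 = 1.230.
df = n − 2 = 82.
Two-sided p ≈ 0.2222, which is ≥ 0.025, so fail to reject H₀.
The data do not give significant evidence of a linear association between daily light exposure and plant height.

t = 1.230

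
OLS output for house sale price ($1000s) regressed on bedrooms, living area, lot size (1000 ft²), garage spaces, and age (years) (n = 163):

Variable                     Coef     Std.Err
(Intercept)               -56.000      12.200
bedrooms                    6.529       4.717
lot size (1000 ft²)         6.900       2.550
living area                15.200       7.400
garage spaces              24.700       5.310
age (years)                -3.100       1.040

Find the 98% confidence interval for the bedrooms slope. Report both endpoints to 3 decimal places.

Read off: b = 6.529, SE = 4.717 for bedrooms.
df = n − k − 1 = 163 − 5 − 1 = 157.
t* = t_{0.01, 157} = 2.350334.
Margin = t* × SE = 2.350334 × 4.717 = 11.08652.
CI: 6.529 ± 11.08652 → (-4.558, 17.616).

(-4.558, 17.616)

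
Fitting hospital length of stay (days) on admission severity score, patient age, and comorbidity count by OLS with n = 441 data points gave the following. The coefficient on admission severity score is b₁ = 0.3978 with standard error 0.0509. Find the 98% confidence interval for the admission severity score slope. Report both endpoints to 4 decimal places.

df = n − k − 1 = 441 − 3 − 1 = 437.
t* = t_{0.01, 437} = 2.334911.
Margin = t* × SE = 2.334911 × 0.0509 = 0.118847.
CI: 0.3978 ± 0.118847 → (0.2790, 0.5166).
With 98% confidence, each one-unit increase in admission severity score is associated with a change of between 0.2790 and 0.5166 days in hospital length of stay, holding the other predictors fixed.

(0.2790, 0.5166)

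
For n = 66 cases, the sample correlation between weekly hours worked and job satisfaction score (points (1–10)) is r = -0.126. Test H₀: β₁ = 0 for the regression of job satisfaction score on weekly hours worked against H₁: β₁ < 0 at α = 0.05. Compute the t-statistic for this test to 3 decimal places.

t = -1.016

t = r·√(n − 2)/√(1 − r²) = -0.126·√64/√0.984124 = -1.016.
df = n − 2 = 64.
One-sided p ≈ 0.1567, which is ≥ 0.05, so fail to reject H₀.
The data do not give significant evidence of a linear association between weekly hours worked and job satisfaction score.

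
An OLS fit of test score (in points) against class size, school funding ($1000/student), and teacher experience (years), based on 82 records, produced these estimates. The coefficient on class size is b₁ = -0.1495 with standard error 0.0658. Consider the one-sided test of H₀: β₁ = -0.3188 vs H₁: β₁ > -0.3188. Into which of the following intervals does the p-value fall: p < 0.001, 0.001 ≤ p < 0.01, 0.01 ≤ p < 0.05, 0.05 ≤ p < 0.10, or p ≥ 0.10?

0.001 ≤ p < 0.01

t = (-0.1495 − (-0.3188)) / 0.0658 = 2.573.
df = n − k − 1 = 82 − 3 − 1 = 78.
One-sided p = P(T_{78} > t) ≈ 0.0060.
So 0.001 ≤ p < 0.01.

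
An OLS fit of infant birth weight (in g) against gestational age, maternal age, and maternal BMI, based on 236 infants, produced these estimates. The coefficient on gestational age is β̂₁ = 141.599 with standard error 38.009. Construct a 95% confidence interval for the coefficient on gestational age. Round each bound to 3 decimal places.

df = n − k − 1 = 236 − 3 − 1 = 232.
t* = t_{0.025, 232} = 1.970242.
Margin = t* × SE = 1.970242 × 38.009 = 74.88693.
CI: 141.599 ± 74.88693 → (66.712, 216.486).
With 95% confidence, each one-unit increase in gestational age is associated with a change of between 66.712 and 216.486 g in infant birth weight, holding the other predictors fixed.

(66.712, 216.486)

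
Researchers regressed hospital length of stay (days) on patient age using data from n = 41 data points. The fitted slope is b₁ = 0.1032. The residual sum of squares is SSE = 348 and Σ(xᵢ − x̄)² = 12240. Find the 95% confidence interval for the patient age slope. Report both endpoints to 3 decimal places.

(0.049, 0.158)

MSE = SSE/(n − 2) = 348/39 = 8.92308.
SE(b₁) = √(MSE/Sₓₓ) = √(8.92308/12240) = 0.0270002.
df = n − 2 = 39.
t* = t_{0.025, 39} = 2.022691.
Margin = t* × SE = 2.022691 × 0.0270002 = 0.05461.
CI: 0.1032 ± 0.05461 → (0.049, 0.158).
With 95% confidence, each one-unit increase in patient age is associated with a change of between 0.049 and 0.158 days in hospital length of stay.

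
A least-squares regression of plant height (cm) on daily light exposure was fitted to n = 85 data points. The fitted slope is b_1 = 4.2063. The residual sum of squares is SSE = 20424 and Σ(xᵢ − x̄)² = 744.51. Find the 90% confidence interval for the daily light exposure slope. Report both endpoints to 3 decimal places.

MSE = SSE/(n − 2) = 20424/83 = 246.072.
SE(b_1) = √(MSE/Sₓₓ) = √(246.072/744.51) = 0.574905.
df = n − 2 = 83.
t* = t_{0.05, 83} = 1.66342.
Margin = t* × SE = 1.66342 × 0.574905 = 0.95631.
CI: 4.2063 ± 0.95631 → (3.250, 5.163).
With 90% confidence, each one-unit increase in daily light exposure is associated with a change of between 3.250 and 5.163 cm in plant height.

(3.250, 5.163)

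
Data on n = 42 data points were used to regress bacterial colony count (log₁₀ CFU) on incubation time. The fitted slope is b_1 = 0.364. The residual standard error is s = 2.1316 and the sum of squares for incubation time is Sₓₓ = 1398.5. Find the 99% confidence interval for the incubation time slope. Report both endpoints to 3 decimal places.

SE(b_1) = s/√Sₓₓ = 2.1316/√1398.5 = 0.057.
df = n − 2 = 40.
t* = t_{0.005, 40} = 2.704459.
Margin = t* × SE = 2.704459 × 0.057 = 0.15415.
CI: 0.364 ± 0.15415 → (0.210, 0.518).
With 99% confidence, each one-unit increase in incubation time is associated with a change of between 0.210 and 0.518 log₁₀ CFU in bacterial colony count.

(0.210, 0.518)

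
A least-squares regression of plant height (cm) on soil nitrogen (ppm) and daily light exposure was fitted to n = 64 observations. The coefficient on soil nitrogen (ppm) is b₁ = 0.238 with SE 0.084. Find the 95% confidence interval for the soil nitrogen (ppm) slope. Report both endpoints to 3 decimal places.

df = n − k − 1 = 64 − 2 − 1 = 61.
t* = t_{0.025, 61} = 1.999624.
Margin = t* × SE = 1.999624 × 0.084 = 0.16797.
CI: 0.238 ± 0.16797 → (0.070, 0.406).
With 95% confidence, each one-unit increase in soil nitrogen (ppm) is associated with a change of between 0.070 and 0.406 cm in plant height, holding the other predictors fixed.

(0.070, 0.406)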